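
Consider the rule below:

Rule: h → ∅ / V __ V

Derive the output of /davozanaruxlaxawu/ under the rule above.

davozanaruxlaxawu

No segment of /davozanaruxlaxawu/ meets the structural description of the rule, so the form surfaces unchanged.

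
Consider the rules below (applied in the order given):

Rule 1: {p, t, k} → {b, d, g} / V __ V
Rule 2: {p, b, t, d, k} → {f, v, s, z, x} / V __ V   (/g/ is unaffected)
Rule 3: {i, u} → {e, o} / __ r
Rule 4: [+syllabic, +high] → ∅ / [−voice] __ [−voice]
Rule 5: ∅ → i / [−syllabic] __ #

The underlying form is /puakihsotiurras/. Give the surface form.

Rule 1 (intervocalic voicing): /k/ is a voiceless stop between vowels /a/ and /i/, so it voices to [g]. /t/ is a voiceless stop between vowels /o/ and /i/, so it voices to [d]. /puakihsotiurras/ → puagihsodiurras.
Rule 2 (intervocalic spirantization): /d/ is a stop between vowels /o/ and /i/, so it spirantizes to the fricative [z]. /puagihsodiurras/ → puagihsoziurras.
Rule 3 (pre-rhotic lowering): /u/ is a high vowel immediately before /r/, so it lowers to [o]. /puagihsoziurras/ → puagihsoziorras.
Rule 4 (high vowel syncope): no segment meets the environment; /puagihsoziorras/ is unchanged.
Rule 5 (final i-epenthesis): the form ends in the consonant /s/, so [i] is inserted word-finally. /puagihsoziorras/ → puagihsoziorrasi.

puagihsoziorrasi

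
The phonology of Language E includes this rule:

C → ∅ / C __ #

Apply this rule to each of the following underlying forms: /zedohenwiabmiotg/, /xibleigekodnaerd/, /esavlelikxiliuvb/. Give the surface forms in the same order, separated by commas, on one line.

zedohenwiabmiot, xibleigekodnaer, esavlelikxiliuv

/zedohenwiabmiotg/: /g/ is the second consonant of a word-final cluster /tg/, so it deletes. → [zedohenwiabmiot].
/xibleigekodnaerd/: /d/ is the second consonant of a word-final cluster /rd/, so it deletes. → [xibleigekodnaer].
/esavlelikxiliuvb/: /b/ is the second consonant of a word-final cluster /vb/, so it deletes. → [esavlelikxiliuv].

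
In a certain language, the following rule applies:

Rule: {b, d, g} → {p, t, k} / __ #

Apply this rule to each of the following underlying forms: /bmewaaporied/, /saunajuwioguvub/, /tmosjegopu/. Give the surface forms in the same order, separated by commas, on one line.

/bmewaaporied/: /d/ is a voiced stop in word-final position, so it devoices to [t]. → [bmewaaporiet].
/saunajuwioguvub/: /b/ is a voiced stop in word-final position, so it devoices to [p]. → [saunajuwioguvup].
/tmosjegopu/: the rule's environment is not met; surfaces unchanged as [tmosjegopu].

bmewaaporiet, saunajuwioguvup, tmosjegopu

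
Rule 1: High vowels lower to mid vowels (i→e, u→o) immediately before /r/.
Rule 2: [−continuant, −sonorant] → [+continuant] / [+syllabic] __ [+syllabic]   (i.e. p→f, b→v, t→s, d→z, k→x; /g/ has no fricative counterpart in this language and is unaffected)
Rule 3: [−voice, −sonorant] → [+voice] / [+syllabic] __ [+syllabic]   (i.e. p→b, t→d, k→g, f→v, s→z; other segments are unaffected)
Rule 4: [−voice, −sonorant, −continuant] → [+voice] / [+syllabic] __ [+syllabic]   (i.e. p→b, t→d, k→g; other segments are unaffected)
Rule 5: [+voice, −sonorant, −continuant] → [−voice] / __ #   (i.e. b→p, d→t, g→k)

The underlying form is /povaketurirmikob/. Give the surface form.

povaxezorermixop

Rule 1 (pre-rhotic lowering): /u/ is a high vowel immediately before /r/, so it lowers to [o]. /i/ is a high vowel immediately before /r/, so it lowers to [e]. /povaketurirmikob/ → povaketorermikob.
Rule 2 (intervocalic spirantization): /k/ is a stop between vowels /a/ and /e/, so it spirantizes to the fricative [x]. /t/ is a stop between vowels /e/ and /o/, so it spirantizes to the fricative [s]. /k/ is a stop between vowels /i/ and /o/, so it spirantizes to the fricative [x]. /povaketorermikob/ → povaxesorermixob.
Rule 3 (intervocalic voicing): /s/ is a voiceless obstruent between vowels /e/ and /o/, so it voices to [z]. /povaxesorermixob/ → povaxezorermixob.
Rule 4 (intervocalic voicing): no segment meets the environment; /povaxezorermixob/ is unchanged.
Rule 5 (final devoicing): /b/ is a voiced stop in word-final position, so it devoices to [p]. /povaxezorermixob/ → povaxezorermixop.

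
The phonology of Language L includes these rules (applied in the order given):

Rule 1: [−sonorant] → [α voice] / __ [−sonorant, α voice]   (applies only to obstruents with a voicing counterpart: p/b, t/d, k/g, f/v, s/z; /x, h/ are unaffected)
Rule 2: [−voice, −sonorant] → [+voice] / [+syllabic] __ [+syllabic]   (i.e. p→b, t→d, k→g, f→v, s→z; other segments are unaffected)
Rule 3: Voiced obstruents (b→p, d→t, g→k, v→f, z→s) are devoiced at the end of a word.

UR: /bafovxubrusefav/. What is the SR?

bavofxubruzevaf

Rule 1 (regressive voicing assimilation): /v/ precedes the voiceless obstruent /x/, so it devoices to [f] by assimilation. /bafovxubrusefav/ → bafofxubrusefav.
Rule 2 (intervocalic voicing): /f/ is a voiceless obstruent between vowels /a/ and /o/, so it voices to [v]. /s/ is a voiceless obstruent between vowels /u/ and /e/, so it voices to [z]. /f/ is a voiceless obstruent between vowels /e/ and /a/, so it voices to [v]. /bafofxubrusefav/ → bavofxubruzevav.
Rule 3 (final devoicing): /v/ is a voiced obstruent in word-final position, so it devoices to [f]. /bavofxubruzevav/ → bavofxubruzevaf.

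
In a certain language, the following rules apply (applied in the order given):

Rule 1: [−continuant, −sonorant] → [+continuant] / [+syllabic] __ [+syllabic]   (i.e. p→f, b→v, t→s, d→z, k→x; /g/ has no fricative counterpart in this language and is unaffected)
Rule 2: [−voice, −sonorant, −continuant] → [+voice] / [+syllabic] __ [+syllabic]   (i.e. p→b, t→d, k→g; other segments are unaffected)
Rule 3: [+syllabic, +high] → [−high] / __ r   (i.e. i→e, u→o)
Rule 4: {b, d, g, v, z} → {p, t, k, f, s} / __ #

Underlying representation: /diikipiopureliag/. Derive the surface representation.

diixifioforeliak

Rule 1 (intervocalic spirantization): /k/ is a stop between vowels /i/ and /i/, so it spirantizes to the fricative [x]. /p/ is a stop between vowels /i/ and /i/, so it spirantizes to the fricative [f]. /p/ is a stop between vowels /o/ and /u/, so it spirantizes to the fricative [f]. /diikipiopureliag/ → diixifiofureliag.
Rule 2 (intervocalic voicing): no segment meets the environment; /diixifiofureliag/ is unchanged.
Rule 3 (pre-rhotic lowering): /u/ is a high vowel immediately before /r/, so it lowers to [o]. /diixifiofureliag/ → diixifioforeliag.
Rule 4 (final devoicing): /g/ is a voiced obstruent in word-final position, so it devoices to [k]. /diixifioforeliag/ → diixifioforeliak.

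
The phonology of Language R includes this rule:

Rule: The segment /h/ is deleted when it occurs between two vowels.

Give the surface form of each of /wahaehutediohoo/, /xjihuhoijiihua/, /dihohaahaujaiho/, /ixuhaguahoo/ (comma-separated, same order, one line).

waaeutediooo, xjiuoijiiua, dioaaaujaio, ixuaguaoo

/wahaehutediohoo/: /h/ occurs between vowels /a/ and /a/, so it deletes. /h/ occurs between vowels /e/ and /u/, so it deletes. /h/ occurs between vowels /o/ and /o/, so it deletes. → [waaeutediooo].
/xjihuhoijiihua/: /h/ occurs between vowels /i/ and /u/, so it deletes. /h/ occurs between vowels /u/ and /o/, so it deletes. /h/ occurs between vowels /i/ and /u/, so it deletes. → [xjiuoijiiua].
/dihohaahaujaiho/: /h/ occurs between vowels /i/ and /o/, so it deletes. /h/ occurs between vowels /o/ and /a/, so it deletes. /h/ occurs between vowels /a/ and /a/, so it deletes. /h/ occurs between vowels /i/ and /o/, so it deletes. → [dioaaaujaio].
/ixuhaguahoo/: /h/ occurs between vowels /u/ and /a/, so it deletes. /h/ occurs between vowels /a/ and /o/, so it deletes. → [ixuaguaoo].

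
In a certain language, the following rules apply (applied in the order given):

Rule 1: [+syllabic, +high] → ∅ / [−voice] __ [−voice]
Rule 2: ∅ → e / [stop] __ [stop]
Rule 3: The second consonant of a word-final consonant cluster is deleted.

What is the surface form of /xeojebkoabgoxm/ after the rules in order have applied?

Rule 1 (high vowel syncope): no segment meets the environment; /xeojebkoabgoxm/ is unchanged.
Rule 2 (stop-cluster e-epenthesis): /b/ and /k/ form a stop–stop cluster, so [e] is inserted between them. /b/ and /g/ form a stop–stop cluster, so [e] is inserted between them. /xeojebkoabgoxm/ → xeojebekoabegoxm.
Rule 3 (final cluster simplification): /m/ is the second consonant of a word-final cluster /xm/, so it deletes. /xeojebekoabegoxm/ → xeojebekoabegox.

xeojebekoabegox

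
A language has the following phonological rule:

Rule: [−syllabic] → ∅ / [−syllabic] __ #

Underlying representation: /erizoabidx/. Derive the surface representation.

erizoabid

/x/ is the second consonant of a word-final cluster /dx/, so it deletes.
The other instances of /r/, /z/, /b/, /d/ do not occur in the required environment and remain unchanged.
Surface form: [erizoabid].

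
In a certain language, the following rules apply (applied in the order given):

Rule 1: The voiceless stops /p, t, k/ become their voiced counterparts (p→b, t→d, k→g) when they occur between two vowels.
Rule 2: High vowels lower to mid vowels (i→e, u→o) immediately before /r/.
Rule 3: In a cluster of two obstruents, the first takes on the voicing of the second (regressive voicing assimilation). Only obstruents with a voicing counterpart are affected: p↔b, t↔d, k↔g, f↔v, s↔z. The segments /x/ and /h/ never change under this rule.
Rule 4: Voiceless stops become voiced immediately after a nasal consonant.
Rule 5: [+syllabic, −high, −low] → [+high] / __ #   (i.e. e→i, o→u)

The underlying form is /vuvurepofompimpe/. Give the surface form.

Rule 1 (intervocalic voicing): /p/ is a voiceless stop between vowels /e/ and /o/, so it voices to [b]. /vuvurepofompimpe/ → vuvurebofompimpe.
Rule 2 (pre-rhotic lowering): /u/ is a high vowel immediately before /r/, so it lowers to [o]. /vuvurebofompimpe/ → vuvorebofompimpe.
Rule 3 (regressive voicing assimilation): no segment meets the environment; /vuvorebofompimpe/ is unchanged.
Rule 4 (post-nasal voicing): /p/ is a voiceless stop immediately after the nasal /m/, so it voices to [b]. /p/ is a voiceless stop immediately after the nasal /m/, so it voices to [b]. /vuvorebofompimpe/ → vuvorebofombimbe.
Rule 5 (final vowel raising): /e/ is a mid vowel in word-final position, so it raises to [i]. /vuvorebofombimbe/ → vuvorebofombimbi.

vuvorebofombimbi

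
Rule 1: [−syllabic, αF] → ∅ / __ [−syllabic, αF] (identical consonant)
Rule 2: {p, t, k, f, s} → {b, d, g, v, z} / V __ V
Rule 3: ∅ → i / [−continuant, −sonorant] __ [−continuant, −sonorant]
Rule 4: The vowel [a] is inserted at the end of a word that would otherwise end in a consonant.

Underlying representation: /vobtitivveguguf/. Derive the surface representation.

vobitidivegugufa

Rule 1 (degemination): /vv/ is a geminate; the first /v/ deletes. /vobtitivveguguf/ → vobtitiveguguf.
Rule 2 (intervocalic voicing): /t/ is a voiceless obstruent between vowels /i/ and /i/, so it voices to [d]. /vobtitiveguguf/ → vobtidiveguguf.
Rule 3 (stop-cluster i-epenthesis): /b/ and /t/ form a stop–stop cluster, so [i] is inserted between them. /vobtidiveguguf/ → vobitidiveguguf.
Rule 4 (final a-epenthesis): the form ends in the consonant /f/, so [a] is inserted word-finally. /vobitidiveguguf/ → vobitidivegugufa.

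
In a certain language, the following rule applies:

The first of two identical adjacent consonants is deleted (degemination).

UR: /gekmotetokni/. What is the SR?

No segment of /gekmotetokni/ meets the structural description of the rule, so the form surfaces unchanged.

gekmotetokni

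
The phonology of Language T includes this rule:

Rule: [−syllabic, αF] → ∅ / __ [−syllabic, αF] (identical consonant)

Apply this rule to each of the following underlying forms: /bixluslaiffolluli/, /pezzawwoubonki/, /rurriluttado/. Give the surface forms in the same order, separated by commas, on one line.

/bixluslaiffolluli/: /ff/ is a geminate; the first /f/ deletes. /ll/ is a geminate; the first /l/ deletes. → [bixluslaifoluli].
/pezzawwoubonki/: /zz/ is a geminate; the first /z/ deletes. /ww/ is a geminate; the first /w/ deletes. → [pezawoubonki].
/rurriluttado/: /rr/ is a geminate; the first /r/ deletes. /tt/ is a geminate; the first /t/ deletes. → [rurilutado].

bixluslaifoluli, pezawoubonki, rurilutado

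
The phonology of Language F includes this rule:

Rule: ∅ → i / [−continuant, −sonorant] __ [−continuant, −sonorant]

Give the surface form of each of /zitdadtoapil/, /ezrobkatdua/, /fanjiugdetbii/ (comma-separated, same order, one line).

zitidaditoapil, ezrobikatidua, fanjiugidetibii

/zitdadtoapil/: /t/ and /d/ form a stop–stop cluster, so [i] is inserted between them. /d/ and /t/ form a stop–stop cluster, so [i] is inserted between them. → [zitidaditoapil].
/ezrobkatdua/: /b/ and /k/ form a stop–stop cluster, so [i] is inserted between them. /t/ and /d/ form a stop–stop cluster, so [i] is inserted between them. → [ezrobikatidua].
/fanjiugdetbii/: /g/ and /d/ form a stop–stop cluster, so [i] is inserted between them. /t/ and /b/ form a stop–stop cluster, so [i] is inserted between them. → [fanjiugidetibii].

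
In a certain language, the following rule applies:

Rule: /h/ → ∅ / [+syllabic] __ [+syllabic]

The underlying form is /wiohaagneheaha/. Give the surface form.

wioaagneeaa

/h/ occurs between vowels /o/ and /a/, so it deletes.
/h/ occurs between vowels /e/ and /e/, so it deletes.
/h/ occurs between vowels /a/ and /a/, so it deletes.
Surface form: [wioaagneeaa].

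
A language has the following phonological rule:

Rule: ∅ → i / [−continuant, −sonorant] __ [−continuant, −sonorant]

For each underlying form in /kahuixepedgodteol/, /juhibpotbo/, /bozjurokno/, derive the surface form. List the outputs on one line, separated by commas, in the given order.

/kahuixepedgodteol/: /d/ and /g/ form a stop–stop cluster, so [i] is inserted between them. /d/ and /t/ form a stop–stop cluster, so [i] is inserted between them. → [kahuixepedigoditeol].
/juhibpotbo/: /b/ and /p/ form a stop–stop cluster, so [i] is inserted between them. /t/ and /b/ form a stop–stop cluster, so [i] is inserted between them. → [juhibipotibo].
/bozjurokno/: the rule's environment is not met; surfaces unchanged as [bozjurokno].

kahuixepedigoditeol, juhibipotibo, bozjurokno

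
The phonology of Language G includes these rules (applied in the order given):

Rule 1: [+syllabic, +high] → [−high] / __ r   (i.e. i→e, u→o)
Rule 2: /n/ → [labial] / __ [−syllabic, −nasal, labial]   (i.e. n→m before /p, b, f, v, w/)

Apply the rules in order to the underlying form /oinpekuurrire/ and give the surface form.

oimpekuorrere

Rule 1 (pre-rhotic lowering): /u/ is a high vowel immediately before /r/, so it lowers to [o]. /i/ is a high vowel immediately before /r/, so it lowers to [e]. /oinpekuurrire/ → oinpekuorrere.
Rule 2 (nasal place assimilation): /n/ precedes the labial consonant /p/, so it assimilates in place to [m]. /oinpekuorrere/ → oimpekuorrere.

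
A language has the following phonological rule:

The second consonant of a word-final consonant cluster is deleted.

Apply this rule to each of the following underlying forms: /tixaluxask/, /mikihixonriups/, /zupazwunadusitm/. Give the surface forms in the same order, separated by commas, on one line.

/tixaluxask/: /k/ is the second consonant of a word-final cluster /sk/, so it deletes. → [tixaluxas].
/mikihixonriups/: /s/ is the second consonant of a word-final cluster /ps/, so it deletes. → [mikihixonriup].
/zupazwunadusitm/: /m/ is the second consonant of a word-final cluster /tm/, so it deletes. → [zupazwunadusit].

tixaluxas, mikihixonriup, zupazwunadusit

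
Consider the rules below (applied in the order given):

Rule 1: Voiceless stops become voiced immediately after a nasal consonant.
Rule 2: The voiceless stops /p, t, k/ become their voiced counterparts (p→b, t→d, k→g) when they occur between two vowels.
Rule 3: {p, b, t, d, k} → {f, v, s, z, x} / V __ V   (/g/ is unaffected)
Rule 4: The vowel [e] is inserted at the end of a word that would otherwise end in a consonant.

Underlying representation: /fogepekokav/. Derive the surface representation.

fogevegogave

Rule 1 (post-nasal voicing): no segment meets the environment; /fogepekokav/ is unchanged.
Rule 2 (intervocalic voicing): /p/ is a voiceless stop between vowels /e/ and /e/, so it voices to [b]. /k/ is a voiceless stop between vowels /e/ and /o/, so it voices to [g]. /k/ is a voiceless stop between vowels /o/ and /a/, so it voices to [g]. /fogepekokav/ → fogebegogav.
Rule 3 (intervocalic spirantization): /b/ is a stop between vowels /e/ and /e/, so it spirantizes to the fricative [v]. /fogebegogav/ → fogevegogav.
Rule 4 (final e-epenthesis): the form ends in the consonant /v/, so [e] is inserted word-finally. /fogevegogav/ → fogevegogave.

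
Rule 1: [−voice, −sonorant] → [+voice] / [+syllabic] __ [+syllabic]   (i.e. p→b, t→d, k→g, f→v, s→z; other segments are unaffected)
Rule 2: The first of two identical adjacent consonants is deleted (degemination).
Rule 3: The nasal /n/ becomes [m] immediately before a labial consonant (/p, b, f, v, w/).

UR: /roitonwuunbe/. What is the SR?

Rule 1 (intervocalic voicing): /t/ is a voiceless obstruent between vowels /i/ and /o/, so it voices to [d]. /roitonwuunbe/ → roidonwuunbe.
Rule 2 (degemination): no segment meets the environment; /roidonwuunbe/ is unchanged.
Rule 3 (nasal place assimilation): /n/ precedes the labial consonant /w/, so it assimilates in place to [m]. /n/ precedes the labial consonant /b/, so it assimilates in place to [m]. /roidonwuunbe/ → roidomwuumbe.

roidomwuumbe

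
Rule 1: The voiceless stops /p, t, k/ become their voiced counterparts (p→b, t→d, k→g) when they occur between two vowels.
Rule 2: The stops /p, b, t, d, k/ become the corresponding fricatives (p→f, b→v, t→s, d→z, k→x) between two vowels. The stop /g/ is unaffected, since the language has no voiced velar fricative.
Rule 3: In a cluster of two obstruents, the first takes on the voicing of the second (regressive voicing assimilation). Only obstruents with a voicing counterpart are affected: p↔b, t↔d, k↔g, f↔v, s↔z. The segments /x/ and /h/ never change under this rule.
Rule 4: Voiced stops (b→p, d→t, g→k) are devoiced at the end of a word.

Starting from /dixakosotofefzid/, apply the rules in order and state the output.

Rule 1 (intervocalic voicing): /k/ is a voiceless stop between vowels /a/ and /o/, so it voices to [g]. /t/ is a voiceless stop between vowels /o/ and /o/, so it voices to [d]. /dixakosotofefzid/ → dixagosodofefzid.
Rule 2 (intervocalic spirantization): /d/ is a stop between vowels /o/ and /o/, so it spirantizes to the fricative [z]. /dixagosodofefzid/ → dixagosozofefzid.
Rule 3 (regressive voicing assimilation): /f/ precedes the voiced obstruent /z/, so it voices to [v] by assimilation. /dixagosozofefzid/ → dixagosozofevzid.
Rule 4 (final devoicing): /d/ is a voiced stop in word-final position, so it devoices to [t]. /dixagosozofevzid/ → dixagosozofevzit.

dixagosozofevzit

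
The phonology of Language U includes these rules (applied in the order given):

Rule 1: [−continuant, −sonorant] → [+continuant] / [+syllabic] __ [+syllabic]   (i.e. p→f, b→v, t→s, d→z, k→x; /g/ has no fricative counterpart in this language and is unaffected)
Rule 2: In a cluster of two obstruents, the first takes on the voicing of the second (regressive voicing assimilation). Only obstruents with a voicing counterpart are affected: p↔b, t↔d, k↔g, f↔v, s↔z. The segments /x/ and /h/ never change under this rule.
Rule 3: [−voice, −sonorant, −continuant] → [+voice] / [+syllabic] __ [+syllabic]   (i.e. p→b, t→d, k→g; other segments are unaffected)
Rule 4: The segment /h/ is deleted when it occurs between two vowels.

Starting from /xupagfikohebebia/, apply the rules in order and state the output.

Rule 1 (intervocalic spirantization): /p/ is a stop between vowels /u/ and /a/, so it spirantizes to the fricative [f]. /k/ is a stop between vowels /i/ and /o/, so it spirantizes to the fricative [x]. /b/ is a stop between vowels /e/ and /e/, so it spirantizes to the fricative [v]. /b/ is a stop between vowels /e/ and /i/, so it spirantizes to the fricative [v]. /xupagfikohebebia/ → xufagfixohevevia.
Rule 2 (regressive voicing assimilation): /g/ precedes the voiceless obstruent /f/, so it devoices to [k] by assimilation. /xufagfixohevevia/ → xufakfixohevevia.
Rule 3 (intervocalic voicing): no segment meets the environment; /xufakfixohevevia/ is unchanged.
Rule 4 (intervocalic h-deletion): /h/ occurs between vowels /o/ and /e/, so it deletes. /xufakfixohevevia/ → xufakfixoevevia.

xufakfixoevevia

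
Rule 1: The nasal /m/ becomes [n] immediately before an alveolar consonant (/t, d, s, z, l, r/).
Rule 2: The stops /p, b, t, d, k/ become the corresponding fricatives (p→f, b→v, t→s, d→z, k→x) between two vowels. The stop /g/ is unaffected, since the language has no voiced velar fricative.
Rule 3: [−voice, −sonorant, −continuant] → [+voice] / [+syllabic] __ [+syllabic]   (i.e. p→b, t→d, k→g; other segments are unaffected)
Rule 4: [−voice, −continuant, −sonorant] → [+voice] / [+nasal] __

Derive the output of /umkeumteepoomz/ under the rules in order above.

Rule 1 (nasal place assimilation): /m/ precedes the alveolar consonant /t/, so it assimilates in place to [n]. /m/ precedes the alveolar consonant /z/, so it assimilates in place to [n]. /umkeumteepoomz/ → umkeunteepoonz.
Rule 2 (intervocalic spirantization): /p/ is a stop between vowels /e/ and /o/, so it spirantizes to the fricative [f]. /umkeunteepoonz/ → umkeunteefoonz.
Rule 3 (intervocalic voicing): no segment meets the environment; /umkeunteefoonz/ is unchanged.
Rule 4 (post-nasal voicing): /k/ is a voiceless stop immediately after the nasal /m/, so it voices to [g]. /t/ is a voiceless stop immediately after the nasal /n/, so it voices to [d]. /umkeunteefoonz/ → umgeundeefoonz.

umgeundeefoonz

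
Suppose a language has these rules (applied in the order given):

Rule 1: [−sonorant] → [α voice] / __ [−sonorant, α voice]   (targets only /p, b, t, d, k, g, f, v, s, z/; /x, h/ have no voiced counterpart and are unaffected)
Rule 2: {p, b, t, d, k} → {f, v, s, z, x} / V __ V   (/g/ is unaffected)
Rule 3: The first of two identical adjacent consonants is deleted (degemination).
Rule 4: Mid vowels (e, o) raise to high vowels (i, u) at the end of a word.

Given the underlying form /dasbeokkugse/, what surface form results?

Rule 1 (regressive voicing assimilation): /s/ precedes the voiced obstruent /b/, so it voices to [z] by assimilation. /g/ precedes the voiceless obstruent /s/, so it devoices to [k] by assimilation. /dasbeokkugse/ → dazbeokkukse.
Rule 2 (intervocalic spirantization): no segment meets the environment; /dazbeokkukse/ is unchanged.
Rule 3 (degemination): /kk/ is a geminate; the first /k/ deletes. /dazbeokkukse/ → dazbeokukse.
Rule 4 (final vowel raising): /e/ is a mid vowel in word-final position, so it raises to [i]. /dazbeokukse/ → dazbeokuksi.

dazbeokuksi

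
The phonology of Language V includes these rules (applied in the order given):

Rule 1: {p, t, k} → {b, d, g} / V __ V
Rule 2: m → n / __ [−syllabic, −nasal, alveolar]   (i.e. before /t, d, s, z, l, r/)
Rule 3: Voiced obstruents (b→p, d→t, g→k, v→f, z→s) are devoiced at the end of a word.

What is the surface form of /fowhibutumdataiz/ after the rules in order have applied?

fowhibudundadais

Rule 1 (intervocalic voicing): /t/ is a voiceless stop between vowels /u/ and /u/, so it voices to [d]. /t/ is a voiceless stop between vowels /a/ and /a/, so it voices to [d]. /fowhibutumdataiz/ → fowhibudumdadaiz.
Rule 2 (nasal place assimilation): /m/ precedes the alveolar consonant /d/, so it assimilates in place to [n]. /fowhibudumdadaiz/ → fowhibudundadaiz.
Rule 3 (final devoicing): /z/ is a voiced obstruent in word-final position, so it devoices to [s]. /fowhibudundadaiz/ → fowhibudundadais.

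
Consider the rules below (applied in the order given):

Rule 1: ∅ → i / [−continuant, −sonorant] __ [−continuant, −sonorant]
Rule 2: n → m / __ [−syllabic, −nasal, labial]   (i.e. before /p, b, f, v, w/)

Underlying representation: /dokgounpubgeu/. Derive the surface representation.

dokigoumpubigeu

Rule 1 (stop-cluster i-epenthesis): /k/ and /g/ form a stop–stop cluster, so [i] is inserted between them. /b/ and /g/ form a stop–stop cluster, so [i] is inserted between them. /dokgounpubgeu/ → dokigounpubigeu.
Rule 2 (nasal place assimilation): /n/ precedes the labial consonant /p/, so it assimilates in place to [m]. /dokigounpubigeu/ → dokigoumpubigeu.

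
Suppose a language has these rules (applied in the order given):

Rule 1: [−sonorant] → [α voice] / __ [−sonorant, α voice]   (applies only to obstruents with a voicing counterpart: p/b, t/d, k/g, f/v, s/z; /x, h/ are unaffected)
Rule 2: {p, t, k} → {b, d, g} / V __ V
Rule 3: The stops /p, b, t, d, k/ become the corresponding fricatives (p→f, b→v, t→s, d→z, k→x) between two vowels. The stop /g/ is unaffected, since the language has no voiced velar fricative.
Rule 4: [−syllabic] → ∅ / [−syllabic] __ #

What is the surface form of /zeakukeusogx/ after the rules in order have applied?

Rule 1 (regressive voicing assimilation): /g/ precedes the voiceless obstruent /x/, so it devoices to [k] by assimilation. /zeakukeusogx/ → zeakukeusokx.
Rule 2 (intervocalic voicing): /k/ is a voiceless stop between vowels /a/ and /u/, so it voices to [g]. /k/ is a voiceless stop between vowels /u/ and /e/, so it voices to [g]. /zeakukeusokx/ → zeagugeusokx.
Rule 3 (intervocalic spirantization): no segment meets the environment; /zeagugeusokx/ is unchanged.
Rule 4 (final cluster simplification): /x/ is the second consonant of a word-final cluster /kx/, so it deletes. /zeagugeusokx/ → zeagugeusok.

zeagugeusok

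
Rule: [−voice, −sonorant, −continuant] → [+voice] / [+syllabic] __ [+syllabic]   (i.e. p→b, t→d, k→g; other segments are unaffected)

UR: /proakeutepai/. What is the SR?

/k/ is a voiceless stop between vowels /a/ and /e/, so it voices to [g].
/t/ is a voiceless stop between vowels /u/ and /e/, so it voices to [d].
/p/ is a voiceless stop between vowels /e/ and /a/, so it voices to [b].
The other instance of /p/ does not occur in the required environment and remains unchanged.
Surface form: [proageudebai].

proageudebai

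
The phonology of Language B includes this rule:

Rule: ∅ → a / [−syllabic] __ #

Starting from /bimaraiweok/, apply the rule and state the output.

bimaraiweoka

the form ends in the consonant /k/, so [a] is inserted word-finally.
Surface form: [bimaraiweoka].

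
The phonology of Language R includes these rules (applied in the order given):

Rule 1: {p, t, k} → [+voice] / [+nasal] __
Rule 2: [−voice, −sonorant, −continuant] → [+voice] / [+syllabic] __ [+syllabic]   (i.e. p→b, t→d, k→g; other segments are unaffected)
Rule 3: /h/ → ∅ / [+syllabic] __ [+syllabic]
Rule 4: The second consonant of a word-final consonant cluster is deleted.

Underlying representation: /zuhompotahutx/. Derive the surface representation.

zuombodaut

Rule 1 (post-nasal voicing): /p/ is a voiceless stop immediately after the nasal /m/, so it voices to [b]. /zuhompotahutx/ → zuhombotahutx.
Rule 2 (intervocalic voicing): /t/ is a voiceless stop between vowels /o/ and /a/, so it voices to [d]. /zuhombotahutx/ → zuhombodahutx.
Rule 3 (intervocalic h-deletion): /h/ occurs between vowels /u/ and /o/, so it deletes. /h/ occurs between vowels /a/ and /u/, so it deletes. /zuhombodahutx/ → zuombodautx.
Rule 4 (final cluster simplification): /x/ is the second consonant of a word-final cluster /tx/, so it deletes. /zuombodautx/ → zuombodaut.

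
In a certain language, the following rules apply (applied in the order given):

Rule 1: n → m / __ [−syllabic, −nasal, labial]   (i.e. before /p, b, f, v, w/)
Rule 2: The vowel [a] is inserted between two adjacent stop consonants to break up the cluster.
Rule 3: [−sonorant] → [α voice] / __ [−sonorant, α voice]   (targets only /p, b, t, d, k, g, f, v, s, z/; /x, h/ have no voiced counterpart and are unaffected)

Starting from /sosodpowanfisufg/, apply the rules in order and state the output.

Rule 1 (nasal place assimilation): /n/ precedes the labial consonant /f/, so it assimilates in place to [m]. /sosodpowanfisufg/ → sosodpowamfisufg.
Rule 2 (stop-cluster a-epenthesis): /d/ and /p/ form a stop–stop cluster, so [a] is inserted between them. /sosodpowamfisufg/ → sosodapowamfisufg.
Rule 3 (regressive voicing assimilation): /f/ precedes the voiced obstruent /g/, so it voices to [v] by assimilation. /sosodapowamfisufg/ → sosodapowamfisuvg.

sosodapowamfisuvg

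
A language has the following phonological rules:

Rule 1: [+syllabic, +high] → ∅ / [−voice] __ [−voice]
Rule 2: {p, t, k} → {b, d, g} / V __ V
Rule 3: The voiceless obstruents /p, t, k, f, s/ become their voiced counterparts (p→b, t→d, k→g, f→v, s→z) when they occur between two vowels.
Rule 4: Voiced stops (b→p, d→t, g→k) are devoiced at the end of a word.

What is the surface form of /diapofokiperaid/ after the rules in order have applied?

Rule 1 (high vowel syncope): /i/ is a high vowel flanked by voiceless consonants /k/ and /p/, so it deletes. /diapofokiperaid/ → diapofokperaid.
Rule 2 (intervocalic voicing): /p/ is a voiceless stop between vowels /a/ and /o/, so it voices to [b]. /diapofokperaid/ → diabofokperaid.
Rule 3 (intervocalic voicing): /f/ is a voiceless obstruent between vowels /o/ and /o/, so it voices to [v]. /diabofokperaid/ → diabovokperaid.
Rule 4 (final devoicing): /d/ is a voiced stop in word-final position, so it devoices to [t]. /diabovokperaid/ → diabovokperait.

diabovokperait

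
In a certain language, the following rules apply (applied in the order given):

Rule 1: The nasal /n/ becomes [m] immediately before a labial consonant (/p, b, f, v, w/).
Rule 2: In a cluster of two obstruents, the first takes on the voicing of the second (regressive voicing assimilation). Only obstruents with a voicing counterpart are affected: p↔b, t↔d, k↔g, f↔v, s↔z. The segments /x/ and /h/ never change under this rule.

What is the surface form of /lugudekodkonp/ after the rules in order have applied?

Rule 1 (nasal place assimilation): /n/ precedes the labial consonant /p/, so it assimilates in place to [m]. /lugudekodkonp/ → lugudekodkomp.
Rule 2 (regressive voicing assimilation): /d/ precedes the voiceless obstruent /k/, so it devoices to [t] by assimilation. /lugudekodkomp/ → lugudekotkomp.

lugudekotkomp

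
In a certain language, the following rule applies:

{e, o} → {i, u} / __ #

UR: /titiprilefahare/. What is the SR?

titiprilefahari

/e/ is a mid vowel in word-final position, so it raises to [i].
The other instance of /e/ does not occur in the required environment and remains unchanged.
Surface form: [titiprilefahari].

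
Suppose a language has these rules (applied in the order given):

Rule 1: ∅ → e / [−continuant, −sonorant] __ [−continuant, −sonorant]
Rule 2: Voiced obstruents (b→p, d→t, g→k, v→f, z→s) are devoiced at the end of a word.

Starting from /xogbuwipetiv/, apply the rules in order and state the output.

Rule 1 (stop-cluster e-epenthesis): /g/ and /b/ form a stop–stop cluster, so [e] is inserted between them. /xogbuwipetiv/ → xogebuwipetiv.
Rule 2 (final devoicing): /v/ is a voiced obstruent in word-final position, so it devoices to [f]. /xogebuwipetiv/ → xogebuwipetif.

xogebuwipetif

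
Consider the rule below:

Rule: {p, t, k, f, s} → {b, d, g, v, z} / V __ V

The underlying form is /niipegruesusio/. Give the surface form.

niibegruezuzio

/p/ is a voiceless obstruent between vowels /i/ and /e/, so it voices to [b].
/s/ is a voiceless obstruent between vowels /e/ and /u/, so it voices to [z].
/s/ is a voiceless obstruent between vowels /u/ and /i/, so it voices to [z].
Surface form: [niibegruezuzio].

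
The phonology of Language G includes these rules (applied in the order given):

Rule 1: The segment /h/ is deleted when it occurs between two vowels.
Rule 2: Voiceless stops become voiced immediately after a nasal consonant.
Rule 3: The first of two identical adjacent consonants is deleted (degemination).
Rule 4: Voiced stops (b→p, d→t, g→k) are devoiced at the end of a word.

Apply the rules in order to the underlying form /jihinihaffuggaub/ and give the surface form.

Rule 1 (intervocalic h-deletion): /h/ occurs between vowels /i/ and /i/, so it deletes. /h/ occurs between vowels /i/ and /a/, so it deletes. /jihinihaffuggaub/ → jiiniaffuggaub.
Rule 2 (post-nasal voicing): no segment meets the environment; /jiiniaffuggaub/ is unchanged.
Rule 3 (degemination): /ff/ is a geminate; the first /f/ deletes. /gg/ is a geminate; the first /g/ deletes. /jiiniaffuggaub/ → jiiniafugaub.
Rule 4 (final devoicing): /b/ is a voiced stop in word-final position, so it devoices to [p]. /jiiniafugaub/ → jiiniafugaup.

jiiniafugaup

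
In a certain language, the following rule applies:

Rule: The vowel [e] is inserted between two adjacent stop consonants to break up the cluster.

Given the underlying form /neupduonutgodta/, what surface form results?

neupeduonutegodeta

/p/ and /d/ form a stop–stop cluster, so [e] is inserted between them.
/t/ and /g/ form a stop–stop cluster, so [e] is inserted between them.
/d/ and /t/ form a stop–stop cluster, so [e] is inserted between them.
Surface form: [neupeduonutegodeta].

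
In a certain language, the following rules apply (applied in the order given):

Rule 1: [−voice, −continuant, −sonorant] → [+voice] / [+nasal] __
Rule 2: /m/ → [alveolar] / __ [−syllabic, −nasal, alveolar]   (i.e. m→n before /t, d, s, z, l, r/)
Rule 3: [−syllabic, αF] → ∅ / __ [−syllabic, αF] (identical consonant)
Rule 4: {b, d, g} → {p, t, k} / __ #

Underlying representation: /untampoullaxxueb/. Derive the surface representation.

Rule 1 (post-nasal voicing): /t/ is a voiceless stop immediately after the nasal /n/, so it voices to [d]. /p/ is a voiceless stop immediately after the nasal /m/, so it voices to [b]. /untampoullaxxueb/ → undamboullaxxueb.
Rule 2 (nasal place assimilation): no segment meets the environment; /undamboullaxxueb/ is unchanged.
Rule 3 (degemination): /ll/ is a geminate; the first /l/ deletes. /xx/ is a geminate; the first /x/ deletes. /undamboullaxxueb/ → undamboulaxueb.
Rule 4 (final devoicing): /b/ is a voiced stop in word-final position, so it devoices to [p]. /undamboulaxueb/ → undamboulaxuep.

undamboulaxuep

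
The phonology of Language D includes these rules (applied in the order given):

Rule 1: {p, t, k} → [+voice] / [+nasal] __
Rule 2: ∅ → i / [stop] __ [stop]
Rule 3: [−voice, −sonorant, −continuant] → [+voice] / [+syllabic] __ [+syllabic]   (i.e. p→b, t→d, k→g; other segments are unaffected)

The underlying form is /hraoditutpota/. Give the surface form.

hraodidudiboda

Rule 1 (post-nasal voicing): no segment meets the environment; /hraoditutpota/ is unchanged.
Rule 2 (stop-cluster i-epenthesis): /t/ and /p/ form a stop–stop cluster, so [i] is inserted between them. /hraoditutpota/ → hraoditutipota.
Rule 3 (intervocalic voicing): /t/ is a voiceless stop between vowels /i/ and /u/, so it voices to [d]. /t/ is a voiceless stop between vowels /u/ and /i/, so it voices to [d]. /p/ is a voiceless stop between vowels /i/ and /o/, so it voices to [b]. /t/ is a voiceless stop between vowels /o/ and /a/, so it voices to [d]. /hraoditutipota/ → hraodidudiboda.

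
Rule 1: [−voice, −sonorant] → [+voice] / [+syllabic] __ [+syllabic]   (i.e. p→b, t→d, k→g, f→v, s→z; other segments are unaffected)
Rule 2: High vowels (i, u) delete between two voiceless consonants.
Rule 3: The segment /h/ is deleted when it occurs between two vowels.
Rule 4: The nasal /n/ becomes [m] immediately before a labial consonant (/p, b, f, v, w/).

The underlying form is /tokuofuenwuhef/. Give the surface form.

toguovuemwuef

Rule 1 (intervocalic voicing): /k/ is a voiceless obstruent between vowels /o/ and /u/, so it voices to [g]. /f/ is a voiceless obstruent between vowels /o/ and /u/, so it voices to [v]. /tokuofuenwuhef/ → toguovuenwuhef.
Rule 2 (high vowel syncope): no segment meets the environment; /toguovuenwuhef/ is unchanged.
Rule 3 (intervocalic h-deletion): /h/ occurs between vowels /u/ and /e/, so it deletes. /toguovuenwuhef/ → toguovuenwuef.
Rule 4 (nasal place assimilation): /n/ precedes the labial consonant /w/, so it assimilates in place to [m]. /toguovuenwuef/ → toguovuemwuef.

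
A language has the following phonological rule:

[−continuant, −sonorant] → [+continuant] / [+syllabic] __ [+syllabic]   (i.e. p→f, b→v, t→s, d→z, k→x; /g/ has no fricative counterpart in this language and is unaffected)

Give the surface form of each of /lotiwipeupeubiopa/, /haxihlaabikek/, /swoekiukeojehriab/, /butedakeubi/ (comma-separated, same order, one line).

losiwifeufeuviofa, haxihlaavixek, swoexiuxeojehriab, busezaxeuvi

/lotiwipeupeubiopa/: /t/ is a stop between vowels /o/ and /i/, so it spirantizes to the fricative [s]. /p/ is a stop between vowels /i/ and /e/, so it spirantizes to the fricative [f]. /p/ is a stop between vowels /u/ and /e/, so it spirantizes to the fricative [f]. /b/ is a stop between vowels /u/ and /i/, so it spirantizes to the fricative [v]. /p/ is a stop between vowels /o/ and /a/, so it spirantizes to the fricative [f]. → [losiwifeufeuviofa].
/haxihlaabikek/: /b/ is a stop between vowels /a/ and /i/, so it spirantizes to the fricative [v]. /k/ is a stop between vowels /i/ and /e/, so it spirantizes to the fricative [x]. → [haxihlaavixek].
/swoekiukeojehriab/: /k/ is a stop between vowels /e/ and /i/, so it spirantizes to the fricative [x]. /k/ is a stop between vowels /u/ and /e/, so it spirantizes to the fricative [x]. → [swoexiuxeojehriab].
/butedakeubi/: /t/ is a stop between vowels /u/ and /e/, so it spirantizes to the fricative [s]. /d/ is a stop between vowels /e/ and /a/, so it spirantizes to the fricative [z]. /k/ is a stop between vowels /a/ and /e/, so it spirantizes to the fricative [x]. /b/ is a stop between vowels /u/ and /i/, so it spirantizes to the fricative [v]. → [busezaxeuvi].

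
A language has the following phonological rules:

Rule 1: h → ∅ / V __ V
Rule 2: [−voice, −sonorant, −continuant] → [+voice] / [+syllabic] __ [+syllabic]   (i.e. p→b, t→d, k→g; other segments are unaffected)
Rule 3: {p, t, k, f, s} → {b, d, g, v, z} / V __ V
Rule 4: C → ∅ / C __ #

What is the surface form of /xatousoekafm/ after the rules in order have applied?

xadouzoegaf

Rule 1 (intervocalic h-deletion): no segment meets the environment; /xatousoekafm/ is unchanged.
Rule 2 (intervocalic voicing): /t/ is a voiceless stop between vowels /a/ and /o/, so it voices to [d]. /k/ is a voiceless stop between vowels /e/ and /a/, so it voices to [g]. /xatousoekafm/ → xadousoegafm.
Rule 3 (intervocalic voicing): /s/ is a voiceless obstruent between vowels /u/ and /o/, so it voices to [z]. /xadousoegafm/ → xadouzoegafm.
Rule 4 (final cluster simplification): /m/ is the second consonant of a word-final cluster /fm/, so it deletes. /xadouzoegafm/ → xadouzoegaf.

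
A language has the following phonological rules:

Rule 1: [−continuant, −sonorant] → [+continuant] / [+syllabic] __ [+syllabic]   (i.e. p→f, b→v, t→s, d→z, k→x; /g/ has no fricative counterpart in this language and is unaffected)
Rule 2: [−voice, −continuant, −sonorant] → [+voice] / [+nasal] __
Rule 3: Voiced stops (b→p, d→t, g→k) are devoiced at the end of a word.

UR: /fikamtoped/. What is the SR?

Rule 1 (intervocalic spirantization): /k/ is a stop between vowels /i/ and /a/, so it spirantizes to the fricative [x]. /p/ is a stop between vowels /o/ and /e/, so it spirantizes to the fricative [f]. /fikamtoped/ → fixamtofed.
Rule 2 (post-nasal voicing): /t/ is a voiceless stop immediately after the nasal /m/, so it voices to [d]. /fixamtofed/ → fixamdofed.
Rule 3 (final devoicing): /d/ is a voiced stop in word-final position, so it devoices to [t]. /fixamdofed/ → fixamdofet.

fixamdofet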